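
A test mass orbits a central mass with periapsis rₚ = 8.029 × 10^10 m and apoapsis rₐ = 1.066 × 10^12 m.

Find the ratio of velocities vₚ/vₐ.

Conservation of angular momentum gives rₚvₚ = rₐvₐ, so vₚ/vₐ = rₐ/rₚ.
vₚ/vₐ = 1.066e+12 / 8.029e+10 ≈ 13.28.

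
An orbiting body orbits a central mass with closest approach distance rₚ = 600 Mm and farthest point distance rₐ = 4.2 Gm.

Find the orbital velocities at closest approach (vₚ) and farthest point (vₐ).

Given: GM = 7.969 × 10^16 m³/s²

Convert to SI: rₚ = 600 Mm = 6e+08 m; rₐ = 4.2 Gm = 4.2e+09 m.
Use the vis-viva equation v² = GM(2/r − 1/a) with a = (rₚ + rₐ)/2 = (6e+08 + 4.2e+09)/2 = 2.4e+09 m.
vₚ = √(GM · (2/rₚ − 1/a)) = √(7.969e+16 · (2/6e+08 − 1/2.4e+09)) m/s ≈ 1.525e+04 m/s = 15.25 km/s.
vₐ = √(GM · (2/rₐ − 1/a)) = √(7.969e+16 · (2/4.2e+09 − 1/2.4e+09)) m/s ≈ 2178 m/s = 2.178 km/s.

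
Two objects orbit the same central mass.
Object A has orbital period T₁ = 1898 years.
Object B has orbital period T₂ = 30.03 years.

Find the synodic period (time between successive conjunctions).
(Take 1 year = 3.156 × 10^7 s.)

Convert to SI: T₁ = 1898 years = 5.99009e+10 s; T₂ = 30.03 years = 9.47747e+08 s.
T_syn = |T₁ · T₂ / (T₁ − T₂)|.
T_syn = |5.99009e+10 · 9.47747e+08 / (5.99009e+10 − 9.47747e+08)| s ≈ 9.63e+08 s = 30.51 years.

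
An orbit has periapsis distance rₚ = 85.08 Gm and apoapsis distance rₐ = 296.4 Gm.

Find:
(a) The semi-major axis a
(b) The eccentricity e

Convert to SI: rₚ = 85.08 Gm = 8.508e+10 m; rₐ = 296.4 Gm = 2.964e+11 m.
(a) a = (rₚ + rₐ) / 2 = (8.508e+10 + 2.964e+11) / 2 ≈ 1.907e+11 m = 190.7 Gm.
(b) e = (rₐ − rₚ) / (rₐ + rₚ) = (2.964e+11 − 8.508e+10) / (2.964e+11 + 8.508e+10) ≈ 0.5539.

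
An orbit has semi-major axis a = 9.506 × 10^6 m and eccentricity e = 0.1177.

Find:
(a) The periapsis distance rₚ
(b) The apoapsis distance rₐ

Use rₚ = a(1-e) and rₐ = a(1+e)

(a) rₚ = a(1 − e) = 9.506e+06 · (1 − 0.1177) = 9.506e+06 · 0.8823 ≈ 8.387e+06 m = 8.387 × 10^6 m.
(b) rₐ = a(1 + e) = 9.506e+06 · (1 + 0.1177) = 9.506e+06 · 1.1177 ≈ 1.062e+07 m = 1.062 × 10^7 m.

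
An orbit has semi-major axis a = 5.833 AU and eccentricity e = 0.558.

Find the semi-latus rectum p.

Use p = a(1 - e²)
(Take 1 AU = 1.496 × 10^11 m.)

Convert to SI: a = 5.833 AU = 8.72617e+11 m.
p = a (1 − e²).
p = 8.72617e+11 · (1 − (0.558)²) = 8.72617e+11 · 0.688636 ≈ 6.009e+11 m = 4.017 AU.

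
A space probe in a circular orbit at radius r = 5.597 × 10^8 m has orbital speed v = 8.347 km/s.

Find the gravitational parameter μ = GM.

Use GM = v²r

Convert to SI: v = 8.347 km/s = 8347 m/s.
For a circular orbit v² = GM/r, so GM = v² · r.
GM = (8347)² · 5.597e+08 m³/s² ≈ 3.9e+16 m³/s² = 3.9 × 10^16 m³/s².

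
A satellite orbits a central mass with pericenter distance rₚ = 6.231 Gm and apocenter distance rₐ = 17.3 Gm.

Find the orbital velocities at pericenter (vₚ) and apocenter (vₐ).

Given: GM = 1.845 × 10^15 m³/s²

Convert to SI: rₚ = 6.231 Gm = 6.231e+09 m; rₐ = 17.3 Gm = 1.73e+10 m.
Use the vis-viva equation v² = GM(2/r − 1/a) with a = (rₚ + rₐ)/2 = (6.231e+09 + 1.73e+10)/2 = 1.17655e+10 m.
vₚ = √(GM · (2/rₚ − 1/a)) = √(1.845e+15 · (2/6.231e+09 − 1/1.17655e+10)) m/s ≈ 659.8 m/s = 659.8 m/s.
vₐ = √(GM · (2/rₐ − 1/a)) = √(1.845e+15 · (2/1.73e+10 − 1/1.17655e+10)) m/s ≈ 237.7 m/s = 237.7 m/s.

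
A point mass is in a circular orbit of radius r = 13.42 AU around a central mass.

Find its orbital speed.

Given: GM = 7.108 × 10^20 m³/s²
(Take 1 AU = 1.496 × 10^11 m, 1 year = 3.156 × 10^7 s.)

Convert to SI: r = 13.42 AU = 2.00763e+12 m.
For a circular orbit, gravity supplies the centripetal force, so v = √(GM / r).
v = √(7.108e+20 / 2.00763e+12) m/s ≈ 1.882e+04 m/s = 3.97 AU/year.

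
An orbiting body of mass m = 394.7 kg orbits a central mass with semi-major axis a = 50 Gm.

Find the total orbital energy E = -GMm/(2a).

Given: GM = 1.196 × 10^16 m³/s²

Convert to SI: a = 50 Gm = 5e+10 m.
E = −GMm / (2a).
E = −1.196e+16 · 394.7 / (2 · 5e+10) J ≈ -4.721e+07 J = -47.21 MJ.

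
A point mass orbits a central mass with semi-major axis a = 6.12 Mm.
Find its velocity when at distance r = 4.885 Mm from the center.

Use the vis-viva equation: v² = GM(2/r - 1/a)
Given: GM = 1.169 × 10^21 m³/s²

Convert to SI: a = 6.12 Mm = 6.12e+06 m; r = 4.885 Mm = 4.885e+06 m.
Vis-viva: v = √(GM · (2/r − 1/a)).
2/r − 1/a = 2/4.885e+06 − 1/6.12e+06 = 2.46018e-07 m⁻¹.
v = √(1.169e+21 · 2.46018e-07) m/s ≈ 1.696e+07 m/s = 1.696e+04 km/s.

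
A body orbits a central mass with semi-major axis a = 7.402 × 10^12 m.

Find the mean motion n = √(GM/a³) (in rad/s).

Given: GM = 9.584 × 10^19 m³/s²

n = √(GM / a³).
n = √(9.584e+19 / (7.402e+12)³) rad/s ≈ 4.861e-10 rad/s.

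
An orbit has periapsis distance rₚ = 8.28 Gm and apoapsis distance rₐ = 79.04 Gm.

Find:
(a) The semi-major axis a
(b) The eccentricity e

Convert to SI: rₚ = 8.28 Gm = 8.28e+09 m; rₐ = 79.04 Gm = 7.904e+10 m.
(a) a = (rₚ + rₐ) / 2 = (8.28e+09 + 7.904e+10) / 2 ≈ 4.366e+10 m = 43.66 Gm.
(b) e = (rₐ − rₚ) / (rₐ + rₚ) = (7.904e+10 − 8.28e+09) / (7.904e+10 + 8.28e+09) ≈ 0.8104.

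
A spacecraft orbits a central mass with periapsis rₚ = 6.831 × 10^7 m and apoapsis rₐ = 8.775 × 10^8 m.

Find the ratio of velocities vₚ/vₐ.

Conservation of angular momentum gives rₚvₚ = rₐvₐ, so vₚ/vₐ = rₐ/rₚ.
vₚ/vₐ = 8.775e+08 / 6.831e+07 ≈ 12.85.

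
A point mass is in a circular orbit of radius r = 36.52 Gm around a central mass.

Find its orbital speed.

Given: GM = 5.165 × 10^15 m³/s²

Convert to SI: r = 36.52 Gm = 3.652e+10 m.
For a circular orbit, gravity supplies the centripetal force, so v = √(GM / r).
v = √(5.165e+15 / 3.652e+10) m/s ≈ 376.1 m/s = 376.1 m/s.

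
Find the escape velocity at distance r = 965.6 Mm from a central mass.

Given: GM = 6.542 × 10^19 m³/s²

Convert to SI: r = 965.6 Mm = 9.656e+08 m.
Escape velocity comes from setting total energy to zero: ½v² − GM/r = 0 ⇒ v_esc = √(2GM / r).
v_esc = √(2 · 6.542e+19 / 9.656e+08) m/s ≈ 3.681e+05 m/s = 368.1 km/s.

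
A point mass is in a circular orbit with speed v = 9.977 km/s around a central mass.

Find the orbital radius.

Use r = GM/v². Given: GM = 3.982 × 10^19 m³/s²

Convert to SI: v = 9.977 km/s = 9977 m/s.
For a circular orbit, v² = GM / r, so r = GM / v².
r = 3.982e+19 / (9977)² m ≈ 4e+11 m = 400 Gm.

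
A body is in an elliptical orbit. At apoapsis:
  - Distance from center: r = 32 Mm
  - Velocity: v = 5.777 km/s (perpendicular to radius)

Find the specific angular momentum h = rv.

Convert to SI: r = 32 Mm = 3.2e+07 m; v = 5.777 km/s = 5777 m/s.
With v perpendicular to r, h = r · v.
h = 3.2e+07 · 5777 m²/s ≈ 1.849e+11 m²/s.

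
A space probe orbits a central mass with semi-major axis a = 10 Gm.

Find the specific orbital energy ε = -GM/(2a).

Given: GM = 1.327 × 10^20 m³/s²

Convert to SI: a = 10 Gm = 1e+10 m.
ε = −GM / (2a).
ε = −1.327e+20 / (2 · 1e+10) J/kg ≈ -6.635e+09 J/kg = -6.635 GJ/kg.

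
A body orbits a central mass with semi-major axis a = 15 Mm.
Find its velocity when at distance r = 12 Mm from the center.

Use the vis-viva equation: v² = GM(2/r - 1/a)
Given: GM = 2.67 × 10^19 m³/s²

Convert to SI: a = 15 Mm = 1.5e+07 m; r = 12 Mm = 1.2e+07 m.
Vis-viva: v = √(GM · (2/r − 1/a)).
2/r − 1/a = 2/1.2e+07 − 1/1.5e+07 = 1e-07 m⁻¹.
v = √(2.67e+19 · 1e-07) m/s ≈ 1.634e+06 m/s = 1634 km/s.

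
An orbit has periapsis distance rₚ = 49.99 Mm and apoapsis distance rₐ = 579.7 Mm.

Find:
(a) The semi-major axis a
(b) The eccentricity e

Convert to SI: rₚ = 49.99 Mm = 4.999e+07 m; rₐ = 579.7 Mm = 5.797e+08 m.
(a) a = (rₚ + rₐ) / 2 = (4.999e+07 + 5.797e+08) / 2 ≈ 3.148e+08 m = 314.8 Mm.
(b) e = (rₐ − rₚ) / (rₐ + rₚ) = (5.797e+08 − 4.999e+07) / (5.797e+08 + 4.999e+07) ≈ 0.8412.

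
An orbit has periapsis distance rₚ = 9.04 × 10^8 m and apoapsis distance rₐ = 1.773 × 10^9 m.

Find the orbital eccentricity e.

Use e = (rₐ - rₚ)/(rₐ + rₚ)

e = (rₐ − rₚ) / (rₐ + rₚ).
e = (1.773e+09 − 9.04e+08) / (1.773e+09 + 9.04e+08) = 8.69e+08 / 2.677e+09 ≈ 0.3246.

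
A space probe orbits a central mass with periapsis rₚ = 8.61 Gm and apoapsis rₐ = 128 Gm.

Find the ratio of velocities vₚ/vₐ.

Convert to SI: rₚ = 8.61 Gm = 8.61e+09 m; rₐ = 128 Gm = 1.28e+11 m.
Conservation of angular momentum gives rₚvₚ = rₐvₐ, so vₚ/vₐ = rₐ/rₚ.
vₚ/vₐ = 1.28e+11 / 8.61e+09 ≈ 14.87.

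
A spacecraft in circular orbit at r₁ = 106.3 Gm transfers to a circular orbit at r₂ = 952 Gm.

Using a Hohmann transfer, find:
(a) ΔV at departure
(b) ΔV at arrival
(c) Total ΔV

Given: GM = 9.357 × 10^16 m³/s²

Convert to SI: r₁ = 106.3 Gm = 1.063e+11 m; r₂ = 952 Gm = 9.52e+11 m.
Transfer semi-major axis: a_t = (r₁ + r₂)/2 = (1.063e+11 + 9.52e+11)/2 = 5.2915e+11 m.
Circular speeds: v₁ = √(GM/r₁) = 938.214 m/s, v₂ = √(GM/r₂) = 313.509 m/s.
Transfer speeds (vis-viva v² = GM(2/r − 1/a_t)): v₁ᵗ = 1258.43 m/s, v₂ᵗ = 140.516 m/s.
(a) ΔV₁ = |v₁ᵗ − v₁| ≈ 320.2 m/s = 320.2 m/s.
(b) ΔV₂ = |v₂ − v₂ᵗ| ≈ 173 m/s = 173 m/s.
(c) ΔV_total = ΔV₁ + ΔV₂ ≈ 493.2 m/s = 493.2 m/s.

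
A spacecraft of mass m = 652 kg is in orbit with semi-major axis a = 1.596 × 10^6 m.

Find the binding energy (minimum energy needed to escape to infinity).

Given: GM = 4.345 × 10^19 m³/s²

Total orbital energy is E = −GMm/(2a); binding energy is E_bind = −E = GMm/(2a).
E_bind = 4.345e+19 · 652 / (2 · 1.596e+06) J ≈ 8.875e+15 J = 8.875 PJ.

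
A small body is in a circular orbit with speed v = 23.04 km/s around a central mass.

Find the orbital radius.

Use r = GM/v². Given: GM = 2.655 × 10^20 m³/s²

Convert to SI: v = 23.04 km/s = 23040 m/s.
For a circular orbit, v² = GM / r, so r = GM / v².
r = 2.655e+20 / (23040)² m ≈ 5.001e+11 m = 500.1 Gm.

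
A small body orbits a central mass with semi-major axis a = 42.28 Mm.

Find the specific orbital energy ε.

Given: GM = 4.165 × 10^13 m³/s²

Convert to SI: a = 42.28 Mm = 4.228e+07 m.
ε = −GM / (2a).
ε = −4.165e+13 / (2 · 4.228e+07) J/kg ≈ -4.925e+05 J/kg = -492.5 kJ/kg.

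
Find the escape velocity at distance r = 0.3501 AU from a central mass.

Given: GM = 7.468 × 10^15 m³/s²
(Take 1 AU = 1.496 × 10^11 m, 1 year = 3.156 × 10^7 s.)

Convert to SI: r = 0.3501 AU = 5.2375e+10 m.
Escape velocity comes from setting total energy to zero: ½v² − GM/r = 0 ⇒ v_esc = √(2GM / r).
v_esc = √(2 · 7.468e+15 / 5.2375e+10) m/s ≈ 534 m/s = 0.1127 AU/year.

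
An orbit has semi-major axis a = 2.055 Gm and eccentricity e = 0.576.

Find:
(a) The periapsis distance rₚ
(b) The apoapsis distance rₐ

Convert to SI: a = 2.055 Gm = 2.055e+09 m.
(a) rₚ = a(1 − e) = 2.055e+09 · (1 − 0.576) = 2.055e+09 · 0.424 ≈ 8.713e+08 m = 871.3 Mm.
(b) rₐ = a(1 + e) = 2.055e+09 · (1 + 0.576) = 2.055e+09 · 1.576 ≈ 3.239e+09 m = 3.239 Gm.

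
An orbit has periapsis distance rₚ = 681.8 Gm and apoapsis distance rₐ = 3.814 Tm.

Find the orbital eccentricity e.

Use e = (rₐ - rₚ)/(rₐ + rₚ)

Convert to SI: rₚ = 681.8 Gm = 6.818e+11 m; rₐ = 3.814 Tm = 3.814e+12 m.
e = (rₐ − rₚ) / (rₐ + rₚ).
e = (3.814e+12 − 6.818e+11) / (3.814e+12 + 6.818e+11) = 3.1322e+12 / 4.4958e+12 ≈ 0.6967.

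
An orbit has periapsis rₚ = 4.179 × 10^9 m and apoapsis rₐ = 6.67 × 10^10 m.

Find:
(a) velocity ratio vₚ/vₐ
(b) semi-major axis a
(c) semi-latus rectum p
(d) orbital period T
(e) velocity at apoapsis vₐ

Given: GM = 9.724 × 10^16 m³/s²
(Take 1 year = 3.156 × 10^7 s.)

(a) Conservation of angular momentum (rₚvₚ = rₐvₐ) gives vₚ/vₐ = rₐ/rₚ = 6.67e+10/4.179e+09 ≈ 15.96
(b) a = (rₚ + rₐ)/2 = (4.179e+09 + 6.67e+10)/2 ≈ 3.544e+10 m
(c) From a = (rₚ + rₐ)/2 = 3.54395e+10 m and e = (rₐ − rₚ)/(rₐ + rₚ) = 0.882081, p = a(1 − e²) = 3.54395e+10 · (1 − (0.882081)²) ≈ 7.865e+09 m
(d) With a = (rₚ + rₐ)/2 = 3.54395e+10 m, T = 2π √(a³/GM) = 2π √((3.54395e+10)³/9.724e+16) s ≈ 1.344e+08 s
(e) With a = (rₚ + rₐ)/2 = 3.54395e+10 m, vₐ = √(GM (2/rₐ − 1/a)) = √(9.724e+16 · (2/6.67e+10 − 1/3.54395e+10)) m/s ≈ 414.6 m/s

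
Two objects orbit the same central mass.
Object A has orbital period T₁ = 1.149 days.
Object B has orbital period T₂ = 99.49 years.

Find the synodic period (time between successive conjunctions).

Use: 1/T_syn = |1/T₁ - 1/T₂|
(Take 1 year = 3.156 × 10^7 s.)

Convert to SI: T₁ = 1.149 days = 99273.6 s; T₂ = 99.49 years = 3.1399e+09 s.
T_syn = |T₁ · T₂ / (T₁ − T₂)|.
T_syn = |99273.6 · 3.1399e+09 / (99273.6 − 3.1399e+09)| s ≈ 9.928e+04 s = 1.149 days.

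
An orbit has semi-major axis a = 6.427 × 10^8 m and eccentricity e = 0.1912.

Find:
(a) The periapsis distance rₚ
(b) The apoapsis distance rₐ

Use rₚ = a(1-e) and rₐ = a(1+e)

(a) rₚ = a(1 − e) = 6.427e+08 · (1 − 0.1912) = 6.427e+08 · 0.8088 ≈ 5.198e+08 m = 5.198 × 10^8 m.
(b) rₐ = a(1 + e) = 6.427e+08 · (1 + 0.1912) = 6.427e+08 · 1.1912 ≈ 7.656e+08 m = 7.656 × 10^8 m.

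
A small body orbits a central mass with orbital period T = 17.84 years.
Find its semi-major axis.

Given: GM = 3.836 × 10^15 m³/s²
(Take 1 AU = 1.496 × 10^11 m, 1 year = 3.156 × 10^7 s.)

Convert to SI: T = 17.84 years = 5.6303e+08 s.
Invert Kepler's third law: a = (GM · T² / (4π²))^(1/3).
Substituting T = 5.6303e+08 s and GM = 3.836e+15 m³/s²:
a = (3.836e+15 · (5.6303e+08)² / (4π²))^(1/3) m
a ≈ 3.135e+10 m = 0.2095 AU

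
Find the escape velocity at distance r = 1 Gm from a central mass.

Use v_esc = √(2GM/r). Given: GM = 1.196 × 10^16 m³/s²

Convert to SI: r = 1 Gm = 1e+09 m.
Escape velocity comes from setting total energy to zero: ½v² − GM/r = 0 ⇒ v_esc = √(2GM / r).
v_esc = √(2 · 1.196e+16 / 1e+09) m/s ≈ 4891 m/s = 4.891 km/s.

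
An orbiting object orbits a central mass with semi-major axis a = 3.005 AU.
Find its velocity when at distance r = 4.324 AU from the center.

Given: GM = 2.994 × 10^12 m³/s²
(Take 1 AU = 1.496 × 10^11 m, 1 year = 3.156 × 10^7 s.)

Convert to SI: a = 3.005 AU = 4.49548e+11 m; r = 4.324 AU = 6.4687e+11 m.
Vis-viva: v = √(GM · (2/r − 1/a)).
2/r − 1/a = 2/6.4687e+11 − 1/4.49548e+11 = 8.67353e-13 m⁻¹.
v = √(2.994e+12 · 8.67353e-13) m/s ≈ 1.611 m/s = 0.00034 AU/year.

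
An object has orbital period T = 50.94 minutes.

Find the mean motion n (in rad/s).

Convert to SI: T = 50.94 minutes = 3056.4 s.
n = 2π / T.
n = 2π / 3056.4 s ≈ 0.002056 rad/s.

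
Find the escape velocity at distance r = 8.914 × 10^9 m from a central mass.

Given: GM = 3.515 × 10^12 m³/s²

Escape velocity comes from setting total energy to zero: ½v² − GM/r = 0 ⇒ v_esc = √(2GM / r).
v_esc = √(2 · 3.515e+12 / 8.914e+09) m/s ≈ 28.08 m/s = 28.08 m/s.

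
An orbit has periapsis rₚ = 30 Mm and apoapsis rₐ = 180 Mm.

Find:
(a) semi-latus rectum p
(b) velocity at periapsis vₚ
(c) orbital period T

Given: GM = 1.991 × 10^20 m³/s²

Convert to SI: rₚ = 30 Mm = 3e+07 m; rₐ = 180 Mm = 1.8e+08 m.
(a) From a = (rₚ + rₐ)/2 = 1.05e+08 m and e = (rₐ − rₚ)/(rₐ + rₚ) = 0.714286, p = a(1 − e²) = 1.05e+08 · (1 − (0.714286)²) ≈ 5.143e+07 m
(b) With a = (rₚ + rₐ)/2 = 1.05e+08 m, vₚ = √(GM (2/rₚ − 1/a)) = √(1.991e+20 · (2/3e+07 − 1/1.05e+08)) m/s ≈ 3.373e+06 m/s
(c) With a = (rₚ + rₐ)/2 = 1.05e+08 m, T = 2π √(a³/GM) = 2π √((1.05e+08)³/1.991e+20) s ≈ 479.1 s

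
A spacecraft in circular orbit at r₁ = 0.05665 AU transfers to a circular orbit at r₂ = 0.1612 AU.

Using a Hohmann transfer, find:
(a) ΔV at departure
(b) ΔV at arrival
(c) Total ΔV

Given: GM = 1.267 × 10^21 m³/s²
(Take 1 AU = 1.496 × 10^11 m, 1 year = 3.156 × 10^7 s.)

Convert to SI: r₁ = 0.05665 AU = 8.47484e+09 m; r₂ = 0.1612 AU = 2.41155e+10 m.
Transfer semi-major axis: a_t = (r₁ + r₂)/2 = (8.47484e+09 + 2.41155e+10)/2 = 1.62952e+10 m.
Circular speeds: v₁ = √(GM/r₁) = 386654 m/s, v₂ = √(GM/r₂) = 229213 m/s.
Transfer speeds (vis-viva v² = GM(2/r − 1/a_t)): v₁ᵗ = 470372 m/s, v₂ᵗ = 165301 m/s.
(a) ΔV₁ = |v₁ᵗ − v₁| ≈ 8.372e+04 m/s = 17.66 AU/year.
(b) ΔV₂ = |v₂ − v₂ᵗ| ≈ 6.391e+04 m/s = 13.48 AU/year.
(c) ΔV_total = ΔV₁ + ΔV₂ ≈ 1.476e+05 m/s = 31.14 AU/year.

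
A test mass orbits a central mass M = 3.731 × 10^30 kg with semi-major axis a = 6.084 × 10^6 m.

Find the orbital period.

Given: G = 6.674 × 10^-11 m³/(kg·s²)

GM = G · M = 6.674e-11 · 3.731e+30 = 2.49007e+20 m³/s².
Kepler's third law: T = 2π √(a³ / GM).
Substituting a = 6.084e+06 m and GM = 2.49007e+20 m³/s²:
T = 2π √((6.084e+06)³ / 2.49007e+20) s
T ≈ 5.975 s = 5.975 seconds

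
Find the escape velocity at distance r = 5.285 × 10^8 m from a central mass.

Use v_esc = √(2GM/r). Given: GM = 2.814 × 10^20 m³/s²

Escape velocity comes from setting total energy to zero: ½v² − GM/r = 0 ⇒ v_esc = √(2GM / r).
v_esc = √(2 · 2.814e+20 / 5.285e+08) m/s ≈ 1.032e+06 m/s = 1032 km/s.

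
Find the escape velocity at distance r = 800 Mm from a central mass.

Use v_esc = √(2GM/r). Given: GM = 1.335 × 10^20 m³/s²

Convert to SI: r = 800 Mm = 8e+08 m.
Escape velocity comes from setting total energy to zero: ½v² − GM/r = 0 ⇒ v_esc = √(2GM / r).
v_esc = √(2 · 1.335e+20 / 8e+08) m/s ≈ 5.777e+05 m/s = 577.7 km/s.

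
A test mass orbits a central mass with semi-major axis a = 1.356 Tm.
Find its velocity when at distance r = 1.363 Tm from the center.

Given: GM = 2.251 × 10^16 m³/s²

Convert to SI: a = 1.356 Tm = 1.356e+12 m; r = 1.363 Tm = 1.363e+12 m.
Vis-viva: v = √(GM · (2/r − 1/a)).
2/r − 1/a = 2/1.363e+12 − 1/1.356e+12 = 7.29888e-13 m⁻¹.
v = √(2.251e+16 · 7.29888e-13) m/s ≈ 128.2 m/s = 128.2 m/s.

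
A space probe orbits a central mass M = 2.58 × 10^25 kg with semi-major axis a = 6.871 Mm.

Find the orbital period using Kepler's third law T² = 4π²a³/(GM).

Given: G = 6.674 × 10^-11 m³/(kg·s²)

Convert to SI: a = 6.871 Mm = 6.871e+06 m.
GM = G · M = 6.674e-11 · 2.58e+25 = 1.72189e+15 m³/s².
Kepler's third law: T = 2π √(a³ / GM).
Substituting a = 6.871e+06 m and GM = 1.72189e+15 m³/s²:
T = 2π √((6.871e+06)³ / 1.72189e+15) s
T ≈ 2727 s = 45.45 minutes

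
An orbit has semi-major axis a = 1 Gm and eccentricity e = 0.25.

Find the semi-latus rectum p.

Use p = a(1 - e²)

Convert to SI: a = 1 Gm = 1e+09 m.
p = a (1 − e²).
p = 1e+09 · (1 − (0.25)²) = 1e+09 · 0.9375 ≈ 9.375e+08 m = 937.5 Mm.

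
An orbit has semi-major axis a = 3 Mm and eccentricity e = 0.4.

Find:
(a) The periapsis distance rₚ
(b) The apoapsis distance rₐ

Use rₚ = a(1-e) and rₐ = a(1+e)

Convert to SI: a = 3 Mm = 3e+06 m.
(a) rₚ = a(1 − e) = 3e+06 · (1 − 0.4) = 3e+06 · 0.6 ≈ 1.8e+06 m = 1.8 Mm.
(b) rₐ = a(1 + e) = 3e+06 · (1 + 0.4) = 3e+06 · 1.4 ≈ 4.2e+06 m = 4.2 Mm.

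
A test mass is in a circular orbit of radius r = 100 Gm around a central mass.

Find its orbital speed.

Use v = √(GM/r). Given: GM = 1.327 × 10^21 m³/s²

Convert to SI: r = 100 Gm = 1e+11 m.
For a circular orbit, gravity supplies the centripetal force, so v = √(GM / r).
v = √(1.327e+21 / 1e+11) m/s ≈ 1.152e+05 m/s = 115.2 km/s.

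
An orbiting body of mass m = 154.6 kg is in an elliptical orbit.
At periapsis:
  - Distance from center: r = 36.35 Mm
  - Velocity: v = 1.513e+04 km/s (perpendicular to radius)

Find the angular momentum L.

Convert to SI: r = 36.35 Mm = 3.635e+07 m; v = 1.513e+04 km/s = 1.513e+07 m/s.
Since v is perpendicular to r, L = m · v · r.
L = 154.6 · 1.513e+07 · 3.635e+07 kg·m²/s ≈ 8.503e+16 kg·m²/s.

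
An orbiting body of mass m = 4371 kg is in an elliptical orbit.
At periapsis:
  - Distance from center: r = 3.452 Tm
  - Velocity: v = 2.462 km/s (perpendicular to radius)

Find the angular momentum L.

Convert to SI: r = 3.452 Tm = 3.452e+12 m; v = 2.462 km/s = 2462 m/s.
Since v is perpendicular to r, L = m · v · r.
L = 4371 · 2462 · 3.452e+12 kg·m²/s ≈ 3.715e+19 kg·m²/s.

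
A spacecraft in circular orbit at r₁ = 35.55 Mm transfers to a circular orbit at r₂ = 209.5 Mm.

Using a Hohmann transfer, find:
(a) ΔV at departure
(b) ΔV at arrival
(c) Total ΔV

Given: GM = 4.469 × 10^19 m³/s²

Convert to SI: r₁ = 35.55 Mm = 3.555e+07 m; r₂ = 209.5 Mm = 2.095e+08 m.
Transfer semi-major axis: a_t = (r₁ + r₂)/2 = (3.555e+07 + 2.095e+08)/2 = 1.22525e+08 m.
Circular speeds: v₁ = √(GM/r₁) = 1.12121e+06 m/s, v₂ = √(GM/r₂) = 461863 m/s.
Transfer speeds (vis-viva v² = GM(2/r − 1/a_t)): v₁ᵗ = 1.4661e+06 m/s, v₂ᵗ = 248783 m/s.
(a) ΔV₁ = |v₁ᵗ − v₁| ≈ 3.449e+05 m/s = 344.9 km/s.
(b) ΔV₂ = |v₂ − v₂ᵗ| ≈ 2.131e+05 m/s = 213.1 km/s.
(c) ΔV_total = ΔV₁ + ΔV₂ ≈ 5.58e+05 m/s = 558 km/s.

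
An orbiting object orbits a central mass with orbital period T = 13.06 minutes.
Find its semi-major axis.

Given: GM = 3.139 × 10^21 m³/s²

Convert to SI: T = 13.06 minutes = 783.6 s.
Invert Kepler's third law: a = (GM · T² / (4π²))^(1/3).
Substituting T = 783.6 s and GM = 3.139e+21 m³/s²:
a = (3.139e+21 · (783.6)² / (4π²))^(1/3) m
a ≈ 3.655e+08 m = 3.655 × 10^8 m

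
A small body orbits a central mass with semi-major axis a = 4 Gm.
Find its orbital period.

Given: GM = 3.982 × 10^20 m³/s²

Convert to SI: a = 4 Gm = 4e+09 m.
Kepler's third law: T = 2π √(a³ / GM).
Substituting a = 4e+09 m and GM = 3.982e+20 m³/s²:
T = 2π √((4e+09)³ / 3.982e+20) s
T ≈ 7.966e+04 s = 22.13 hours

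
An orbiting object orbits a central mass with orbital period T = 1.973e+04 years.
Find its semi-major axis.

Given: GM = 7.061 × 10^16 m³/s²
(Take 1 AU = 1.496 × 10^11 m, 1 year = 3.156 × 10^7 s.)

Convert to SI: T = 1.973e+04 years = 6.22679e+11 s.
Invert Kepler's third law: a = (GM · T² / (4π²))^(1/3).
Substituting T = 6.22679e+11 s and GM = 7.061e+16 m³/s²:
a = (7.061e+16 · (6.22679e+11)² / (4π²))^(1/3) m
a ≈ 8.851e+12 m = 59.17 AU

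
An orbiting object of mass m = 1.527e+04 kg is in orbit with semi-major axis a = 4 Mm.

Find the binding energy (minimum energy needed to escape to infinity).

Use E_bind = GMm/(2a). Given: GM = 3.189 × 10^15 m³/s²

Convert to SI: a = 4 Mm = 4e+06 m.
Total orbital energy is E = −GMm/(2a); binding energy is E_bind = −E = GMm/(2a).
E_bind = 3.189e+15 · 1.527e+04 / (2 · 4e+06) J ≈ 6.087e+12 J = 6.087 TJ.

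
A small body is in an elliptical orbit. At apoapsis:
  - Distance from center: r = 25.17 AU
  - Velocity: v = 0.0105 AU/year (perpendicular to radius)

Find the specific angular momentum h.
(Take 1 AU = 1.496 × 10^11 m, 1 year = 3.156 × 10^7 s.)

Convert to SI: r = 25.17 AU = 3.76543e+12 m; v = 0.0105 AU/year = 49.7719 m/s.
With v perpendicular to r, h = r · v.
h = 3.76543e+12 · 49.7719 m²/s ≈ 1.874e+14 m²/s.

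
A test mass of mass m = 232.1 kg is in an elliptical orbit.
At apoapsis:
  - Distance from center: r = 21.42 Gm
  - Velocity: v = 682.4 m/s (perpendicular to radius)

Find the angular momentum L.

Convert to SI: r = 21.42 Gm = 2.142e+10 m.
Since v is perpendicular to r, L = m · v · r.
L = 232.1 · 682.4 · 2.142e+10 kg·m²/s ≈ 3.393e+15 kg·m²/s.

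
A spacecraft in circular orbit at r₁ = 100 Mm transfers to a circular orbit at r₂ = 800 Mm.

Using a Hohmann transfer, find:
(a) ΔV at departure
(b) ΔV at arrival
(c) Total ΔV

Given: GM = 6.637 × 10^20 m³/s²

Convert to SI: r₁ = 100 Mm = 1e+08 m; r₂ = 800 Mm = 8e+08 m.
Transfer semi-major axis: a_t = (r₁ + r₂)/2 = (1e+08 + 8e+08)/2 = 4.5e+08 m.
Circular speeds: v₁ = √(GM/r₁) = 2.57624e+06 m/s, v₂ = √(GM/r₂) = 910838 m/s.
Transfer speeds (vis-viva v² = GM(2/r − 1/a_t)): v₁ᵗ = 3.43498e+06 m/s, v₂ᵗ = 429373 m/s.
(a) ΔV₁ = |v₁ᵗ − v₁| ≈ 8.587e+05 m/s = 858.7 km/s.
(b) ΔV₂ = |v₂ − v₂ᵗ| ≈ 4.815e+05 m/s = 481.5 km/s.
(c) ΔV_total = ΔV₁ + ΔV₂ ≈ 1.34e+06 m/s = 1340 km/s.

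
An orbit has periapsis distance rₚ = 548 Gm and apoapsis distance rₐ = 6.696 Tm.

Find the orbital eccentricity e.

Convert to SI: rₚ = 548 Gm = 5.48e+11 m; rₐ = 6.696 Tm = 6.696e+12 m.
e = (rₐ − rₚ) / (rₐ + rₚ).
e = (6.696e+12 − 5.48e+11) / (6.696e+12 + 5.48e+11) = 6.148e+12 / 7.244e+12 ≈ 0.8487.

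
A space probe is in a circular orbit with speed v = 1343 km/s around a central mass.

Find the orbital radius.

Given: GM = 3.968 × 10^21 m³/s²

Convert to SI: v = 1343 km/s = 1.343e+06 m/s.
For a circular orbit, v² = GM / r, so r = GM / v².
r = 3.968e+21 / (1.343e+06)² m ≈ 2.2e+09 m = 2.2 × 10^9 m.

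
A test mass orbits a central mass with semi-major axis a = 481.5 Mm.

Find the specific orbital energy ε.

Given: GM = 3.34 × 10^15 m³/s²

Convert to SI: a = 481.5 Mm = 4.815e+08 m.
ε = −GM / (2a).
ε = −3.34e+15 / (2 · 4.815e+08) J/kg ≈ -3.468e+06 J/kg = -3.468 MJ/kg.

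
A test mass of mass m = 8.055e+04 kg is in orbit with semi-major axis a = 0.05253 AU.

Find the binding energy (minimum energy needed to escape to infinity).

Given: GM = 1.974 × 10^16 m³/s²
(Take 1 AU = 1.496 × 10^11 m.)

Convert to SI: a = 0.05253 AU = 7.85849e+09 m.
Total orbital energy is E = −GMm/(2a); binding energy is E_bind = −E = GMm/(2a).
E_bind = 1.974e+16 · 8.055e+04 / (2 · 7.85849e+09) J ≈ 1.012e+11 J = 101.2 GJ.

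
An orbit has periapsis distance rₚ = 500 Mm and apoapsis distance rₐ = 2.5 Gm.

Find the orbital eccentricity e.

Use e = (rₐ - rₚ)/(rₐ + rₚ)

Convert to SI: rₚ = 500 Mm = 5e+08 m; rₐ = 2.5 Gm = 2.5e+09 m.
e = (rₐ − rₚ) / (rₐ + rₚ).
e = (2.5e+09 − 5e+08) / (2.5e+09 + 5e+08) = 2e+09 / 3e+09 ≈ 0.6667.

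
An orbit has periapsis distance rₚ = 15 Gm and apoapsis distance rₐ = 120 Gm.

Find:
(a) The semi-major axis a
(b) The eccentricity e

Convert to SI: rₚ = 15 Gm = 1.5e+10 m; rₐ = 120 Gm = 1.2e+11 m.
(a) a = (rₚ + rₐ) / 2 = (1.5e+10 + 1.2e+11) / 2 ≈ 6.75e+10 m = 67.5 Gm.
(b) e = (rₐ − rₚ) / (rₐ + rₚ) = (1.2e+11 − 1.5e+10) / (1.2e+11 + 1.5e+10) ≈ 0.7778.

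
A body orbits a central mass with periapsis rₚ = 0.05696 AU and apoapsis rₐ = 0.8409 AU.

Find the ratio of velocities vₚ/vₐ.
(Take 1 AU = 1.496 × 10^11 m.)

Convert to SI: rₚ = 0.05696 AU = 8.52122e+09 m; rₐ = 0.8409 AU = 1.25799e+11 m.
Conservation of angular momentum gives rₚvₚ = rₐvₐ, so vₚ/vₐ = rₐ/rₚ.
vₚ/vₐ = 1.25799e+11 / 8.52122e+09 ≈ 14.76.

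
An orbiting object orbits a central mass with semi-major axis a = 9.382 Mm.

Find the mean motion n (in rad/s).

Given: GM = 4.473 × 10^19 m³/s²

Convert to SI: a = 9.382 Mm = 9.382e+06 m.
n = √(GM / a³).
n = √(4.473e+19 / (9.382e+06)³) rad/s ≈ 0.2327 rad/s.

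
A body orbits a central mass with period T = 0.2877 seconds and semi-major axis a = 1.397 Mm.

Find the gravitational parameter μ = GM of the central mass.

Convert to SI: a = 1.397 Mm = 1.397e+06 m.
GM = 4π² · a³ / T².
GM = 4π² · (1.397e+06)³ / (0.2877)² m³/s² ≈ 1.3e+21 m³/s² = 1.3 × 10^21 m³/s².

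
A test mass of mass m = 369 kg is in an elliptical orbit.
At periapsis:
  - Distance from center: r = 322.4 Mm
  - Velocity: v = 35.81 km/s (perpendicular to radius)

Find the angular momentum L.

Convert to SI: r = 322.4 Mm = 3.224e+08 m; v = 35.81 km/s = 35810 m/s.
Since v is perpendicular to r, L = m · v · r.
L = 369 · 35810 · 3.224e+08 kg·m²/s ≈ 4.26e+15 kg·m²/s.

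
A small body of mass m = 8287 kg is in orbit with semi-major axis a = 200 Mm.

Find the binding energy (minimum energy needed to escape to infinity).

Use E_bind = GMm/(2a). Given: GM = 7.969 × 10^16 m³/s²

Convert to SI: a = 200 Mm = 2e+08 m.
Total orbital energy is E = −GMm/(2a); binding energy is E_bind = −E = GMm/(2a).
E_bind = 7.969e+16 · 8287 / (2 · 2e+08) J ≈ 1.651e+12 J = 1.651 TJ.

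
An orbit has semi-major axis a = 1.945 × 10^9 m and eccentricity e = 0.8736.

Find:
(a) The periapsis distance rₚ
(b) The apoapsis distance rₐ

(a) rₚ = a(1 − e) = 1.945e+09 · (1 − 0.8736) = 1.945e+09 · 0.1264 ≈ 2.458e+08 m = 2.458 × 10^8 m.
(b) rₐ = a(1 + e) = 1.945e+09 · (1 + 0.8736) = 1.945e+09 · 1.8736 ≈ 3.644e+09 m = 3.644 × 10^9 m.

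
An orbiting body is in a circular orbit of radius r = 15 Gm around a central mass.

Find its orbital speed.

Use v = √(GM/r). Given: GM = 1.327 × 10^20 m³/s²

Convert to SI: r = 15 Gm = 1.5e+10 m.
For a circular orbit, gravity supplies the centripetal force, so v = √(GM / r).
v = √(1.327e+20 / 1.5e+10) m/s ≈ 9.406e+04 m/s = 94.06 km/s.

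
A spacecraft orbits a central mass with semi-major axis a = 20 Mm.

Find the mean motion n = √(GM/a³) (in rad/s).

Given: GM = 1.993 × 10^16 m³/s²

Convert to SI: a = 20 Mm = 2e+07 m.
n = √(GM / a³).
n = √(1.993e+16 / (2e+07)³) rad/s ≈ 0.001578 rad/s.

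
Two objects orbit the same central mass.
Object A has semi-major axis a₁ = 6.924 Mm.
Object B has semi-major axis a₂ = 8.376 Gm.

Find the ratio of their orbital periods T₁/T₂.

Convert to SI: a₁ = 6.924 Mm = 6.924e+06 m; a₂ = 8.376 Gm = 8.376e+09 m.
From Kepler's third law, (T₁/T₂)² = (a₁/a₂)³, so T₁/T₂ = (a₁/a₂)^(3/2).
a₁/a₂ = 6.924e+06 / 8.376e+09 = 0.000826648.
T₁/T₂ = (0.000826648)^(3/2) ≈ 2.377e-05.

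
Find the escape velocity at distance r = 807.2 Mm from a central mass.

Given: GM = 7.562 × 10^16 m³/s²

Convert to SI: r = 807.2 Mm = 8.072e+08 m.
Escape velocity comes from setting total energy to zero: ½v² − GM/r = 0 ⇒ v_esc = √(2GM / r).
v_esc = √(2 · 7.562e+16 / 8.072e+08) m/s ≈ 1.369e+04 m/s = 13.69 km/s.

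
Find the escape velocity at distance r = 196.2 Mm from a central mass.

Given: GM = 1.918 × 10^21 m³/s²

Convert to SI: r = 196.2 Mm = 1.962e+08 m.
Escape velocity comes from setting total energy to zero: ½v² − GM/r = 0 ⇒ v_esc = √(2GM / r).
v_esc = √(2 · 1.918e+21 / 1.962e+08) m/s ≈ 4.422e+06 m/s = 4422 km/s.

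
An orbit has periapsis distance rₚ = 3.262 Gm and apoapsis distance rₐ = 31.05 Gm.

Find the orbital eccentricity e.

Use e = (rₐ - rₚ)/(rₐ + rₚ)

Convert to SI: rₚ = 3.262 Gm = 3.262e+09 m; rₐ = 31.05 Gm = 3.105e+10 m.
e = (rₐ − rₚ) / (rₐ + rₚ).
e = (3.105e+10 − 3.262e+09) / (3.105e+10 + 3.262e+09) = 2.7788e+10 / 3.4312e+10 ≈ 0.8099.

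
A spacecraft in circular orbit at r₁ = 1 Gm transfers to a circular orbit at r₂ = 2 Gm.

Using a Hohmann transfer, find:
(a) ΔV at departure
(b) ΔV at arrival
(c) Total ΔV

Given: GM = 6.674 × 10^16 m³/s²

Convert to SI: r₁ = 1 Gm = 1e+09 m; r₂ = 2 Gm = 2e+09 m.
Transfer semi-major axis: a_t = (r₁ + r₂)/2 = (1e+09 + 2e+09)/2 = 1.5e+09 m.
Circular speeds: v₁ = √(GM/r₁) = 8169.46 m/s, v₂ = √(GM/r₂) = 5776.68 m/s.
Transfer speeds (vis-viva v² = GM(2/r − 1/a_t)): v₁ᵗ = 9433.27 m/s, v₂ᵗ = 4716.64 m/s.
(a) ΔV₁ = |v₁ᵗ − v₁| ≈ 1264 m/s = 1.264 km/s.
(b) ΔV₂ = |v₂ − v₂ᵗ| ≈ 1060 m/s = 1.06 km/s.
(c) ΔV_total = ΔV₁ + ΔV₂ ≈ 2324 m/s = 2.324 km/s.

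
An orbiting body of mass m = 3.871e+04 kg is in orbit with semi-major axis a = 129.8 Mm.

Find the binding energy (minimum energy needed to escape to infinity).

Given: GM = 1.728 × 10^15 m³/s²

Convert to SI: a = 129.8 Mm = 1.298e+08 m.
Total orbital energy is E = −GMm/(2a); binding energy is E_bind = −E = GMm/(2a).
E_bind = 1.728e+15 · 3.871e+04 / (2 · 1.298e+08) J ≈ 2.577e+11 J = 257.7 GJ.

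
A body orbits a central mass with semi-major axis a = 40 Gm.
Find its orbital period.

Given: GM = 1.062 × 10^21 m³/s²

Convert to SI: a = 40 Gm = 4e+10 m.
Kepler's third law: T = 2π √(a³ / GM).
Substituting a = 4e+10 m and GM = 1.062e+21 m³/s²:
T = 2π √((4e+10)³ / 1.062e+21) s
T ≈ 1.542e+06 s = 17.85 days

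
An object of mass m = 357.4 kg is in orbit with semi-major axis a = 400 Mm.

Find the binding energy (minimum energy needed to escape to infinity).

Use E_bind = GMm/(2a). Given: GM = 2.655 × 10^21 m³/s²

Convert to SI: a = 400 Mm = 4e+08 m.
Total orbital energy is E = −GMm/(2a); binding energy is E_bind = −E = GMm/(2a).
E_bind = 2.655e+21 · 357.4 / (2 · 4e+08) J ≈ 1.186e+15 J = 1.186 PJ.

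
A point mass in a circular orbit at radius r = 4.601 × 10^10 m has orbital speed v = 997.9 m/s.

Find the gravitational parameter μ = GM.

For a circular orbit v² = GM/r, so GM = v² · r.
GM = (997.9)² · 4.601e+10 m³/s² ≈ 4.582e+16 m³/s² = 4.582 × 10^16 m³/s².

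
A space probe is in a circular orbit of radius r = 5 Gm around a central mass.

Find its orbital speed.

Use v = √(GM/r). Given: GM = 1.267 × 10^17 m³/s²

Convert to SI: r = 5 Gm = 5e+09 m.
For a circular orbit, gravity supplies the centripetal force, so v = √(GM / r).
v = √(1.267e+17 / 5e+09) m/s ≈ 5034 m/s = 5.034 km/s.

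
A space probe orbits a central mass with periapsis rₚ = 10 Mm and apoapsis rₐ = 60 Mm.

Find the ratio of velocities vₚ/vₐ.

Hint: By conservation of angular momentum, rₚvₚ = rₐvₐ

Convert to SI: rₚ = 10 Mm = 1e+07 m; rₐ = 60 Mm = 6e+07 m.
Conservation of angular momentum gives rₚvₚ = rₐvₐ, so vₚ/vₐ = rₐ/rₚ.
vₚ/vₐ = 6e+07 / 1e+07 ≈ 6.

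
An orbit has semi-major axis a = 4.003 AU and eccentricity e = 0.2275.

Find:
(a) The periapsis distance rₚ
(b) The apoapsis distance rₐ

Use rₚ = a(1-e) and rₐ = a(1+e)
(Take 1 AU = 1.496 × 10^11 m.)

Convert to SI: a = 4.003 AU = 5.98849e+11 m.
(a) rₚ = a(1 − e) = 5.98849e+11 · (1 − 0.2275) = 5.98849e+11 · 0.7725 ≈ 4.626e+11 m = 3.092 AU.
(b) rₐ = a(1 + e) = 5.98849e+11 · (1 + 0.2275) = 5.98849e+11 · 1.2275 ≈ 7.351e+11 m = 4.914 AU.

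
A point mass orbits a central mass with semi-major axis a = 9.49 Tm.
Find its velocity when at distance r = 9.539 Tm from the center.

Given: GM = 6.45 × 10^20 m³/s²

Convert to SI: a = 9.49 Tm = 9.49e+12 m; r = 9.539 Tm = 9.539e+12 m.
Vis-viva: v = √(GM · (2/r − 1/a)).
2/r − 1/a = 2/9.539e+12 − 1/9.49e+12 = 1.04292e-13 m⁻¹.
v = √(6.45e+20 · 1.04292e-13) m/s ≈ 8202 m/s = 8.202 km/s.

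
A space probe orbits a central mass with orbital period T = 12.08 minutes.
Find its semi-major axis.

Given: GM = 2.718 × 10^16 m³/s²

Convert to SI: T = 12.08 minutes = 724.8 s.
Invert Kepler's third law: a = (GM · T² / (4π²))^(1/3).
Substituting T = 724.8 s and GM = 2.718e+16 m³/s²:
a = (2.718e+16 · (724.8)² / (4π²))^(1/3) m
a ≈ 7.125e+06 m = 7.125 × 10^6 m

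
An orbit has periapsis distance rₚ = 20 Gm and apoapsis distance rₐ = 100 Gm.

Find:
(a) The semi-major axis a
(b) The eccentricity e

Convert to SI: rₚ = 20 Gm = 2e+10 m; rₐ = 100 Gm = 1e+11 m.
(a) a = (rₚ + rₐ) / 2 = (2e+10 + 1e+11) / 2 ≈ 6e+10 m = 60 Gm.
(b) e = (rₐ − rₚ) / (rₐ + rₚ) = (1e+11 − 2e+10) / (1e+11 + 2e+10) ≈ 0.6667.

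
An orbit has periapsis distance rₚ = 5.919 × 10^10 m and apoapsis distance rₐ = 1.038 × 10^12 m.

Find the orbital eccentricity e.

e = (rₐ − rₚ) / (rₐ + rₚ).
e = (1.038e+12 − 5.919e+10) / (1.038e+12 + 5.919e+10) = 9.7881e+11 / 1.09719e+12 ≈ 0.8921.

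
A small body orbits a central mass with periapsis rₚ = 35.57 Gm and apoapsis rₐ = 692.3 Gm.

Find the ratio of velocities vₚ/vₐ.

Convert to SI: rₚ = 35.57 Gm = 3.557e+10 m; rₐ = 692.3 Gm = 6.923e+11 m.
Conservation of angular momentum gives rₚvₚ = rₐvₐ, so vₚ/vₐ = rₐ/rₚ.
vₚ/vₐ = 6.923e+11 / 3.557e+10 ≈ 19.46.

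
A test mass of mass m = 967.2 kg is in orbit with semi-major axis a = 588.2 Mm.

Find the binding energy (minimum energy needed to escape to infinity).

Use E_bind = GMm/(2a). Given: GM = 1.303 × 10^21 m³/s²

Convert to SI: a = 588.2 Mm = 5.882e+08 m.
Total orbital energy is E = −GMm/(2a); binding energy is E_bind = −E = GMm/(2a).
E_bind = 1.303e+21 · 967.2 / (2 · 5.882e+08) J ≈ 1.071e+15 J = 1.071 PJ.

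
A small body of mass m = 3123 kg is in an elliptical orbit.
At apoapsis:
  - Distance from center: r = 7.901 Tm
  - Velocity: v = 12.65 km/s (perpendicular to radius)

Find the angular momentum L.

Convert to SI: r = 7.901 Tm = 7.901e+12 m; v = 12.65 km/s = 12650 m/s.
Since v is perpendicular to r, L = m · v · r.
L = 3123 · 12650 · 7.901e+12 kg·m²/s ≈ 3.121e+20 kg·m²/s.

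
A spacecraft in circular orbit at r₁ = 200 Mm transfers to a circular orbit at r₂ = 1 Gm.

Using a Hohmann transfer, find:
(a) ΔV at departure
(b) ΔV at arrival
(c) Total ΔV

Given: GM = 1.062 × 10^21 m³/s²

Convert to SI: r₁ = 200 Mm = 2e+08 m; r₂ = 1 Gm = 1e+09 m.
Transfer semi-major axis: a_t = (r₁ + r₂)/2 = (2e+08 + 1e+09)/2 = 6e+08 m.
Circular speeds: v₁ = √(GM/r₁) = 2.30434e+06 m/s, v₂ = √(GM/r₂) = 1.03053e+06 m/s.
Transfer speeds (vis-viva v² = GM(2/r − 1/a_t)): v₁ᵗ = 2.97489e+06 m/s, v₂ᵗ = 594979 m/s.
(a) ΔV₁ = |v₁ᵗ − v₁| ≈ 6.706e+05 m/s = 670.6 km/s.
(b) ΔV₂ = |v₂ − v₂ᵗ| ≈ 4.356e+05 m/s = 435.6 km/s.
(c) ΔV_total = ΔV₁ + ΔV₂ ≈ 1.106e+06 m/s = 1106 km/s.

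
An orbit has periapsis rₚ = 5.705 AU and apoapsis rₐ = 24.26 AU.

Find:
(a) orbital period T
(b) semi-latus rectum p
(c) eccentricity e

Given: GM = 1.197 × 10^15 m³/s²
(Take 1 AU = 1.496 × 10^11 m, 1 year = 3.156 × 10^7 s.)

Convert to SI: rₚ = 5.705 AU = 8.53468e+11 m; rₐ = 24.26 AU = 3.6293e+12 m.
(a) With a = (rₚ + rₐ)/2 = 2.24138e+12 m, T = 2π √(a³/GM) = 2π √((2.24138e+12)³/1.197e+15) s ≈ 6.094e+11 s
(b) From a = (rₚ + rₐ)/2 = 2.24138e+12 m and e = (rₐ − rₚ)/(rₐ + rₚ) = 0.619222, p = a(1 − e²) = 2.24138e+12 · (1 − (0.619222)²) ≈ 1.382e+12 m
(c) e = (rₐ − rₚ)/(rₐ + rₚ) = (3.6293e+12 − 8.53468e+11)/(3.6293e+12 + 8.53468e+11) ≈ 0.6192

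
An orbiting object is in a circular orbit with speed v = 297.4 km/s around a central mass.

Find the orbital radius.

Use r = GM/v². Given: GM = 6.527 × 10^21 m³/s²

Convert to SI: v = 297.4 km/s = 297400 m/s.
For a circular orbit, v² = GM / r, so r = GM / v².
r = 6.527e+21 / (297400)² m ≈ 7.38e+10 m = 73.8 Gm.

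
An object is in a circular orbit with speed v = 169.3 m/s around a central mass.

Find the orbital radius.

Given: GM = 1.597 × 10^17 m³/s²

For a circular orbit, v² = GM / r, so r = GM / v².
r = 1.597e+17 / (169.3)² m ≈ 5.572e+12 m = 5.572 Tm.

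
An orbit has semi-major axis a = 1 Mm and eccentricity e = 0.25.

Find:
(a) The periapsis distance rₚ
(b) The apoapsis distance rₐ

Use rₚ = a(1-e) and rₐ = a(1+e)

Convert to SI: a = 1 Mm = 1e+06 m.
(a) rₚ = a(1 − e) = 1e+06 · (1 − 0.25) = 1e+06 · 0.75 ≈ 7.5e+05 m = 750 km.
(b) rₐ = a(1 + e) = 1e+06 · (1 + 0.25) = 1e+06 · 1.25 ≈ 1.25e+06 m = 1.25 Mm.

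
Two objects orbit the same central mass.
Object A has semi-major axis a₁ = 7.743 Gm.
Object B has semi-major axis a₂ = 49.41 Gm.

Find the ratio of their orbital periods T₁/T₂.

Convert to SI: a₁ = 7.743 Gm = 7.743e+09 m; a₂ = 49.41 Gm = 4.941e+10 m.
From Kepler's third law, (T₁/T₂)² = (a₁/a₂)³, so T₁/T₂ = (a₁/a₂)^(3/2).
a₁/a₂ = 7.743e+09 / 4.941e+10 = 0.156709.
T₁/T₂ = (0.156709)^(3/2) ≈ 0.06204.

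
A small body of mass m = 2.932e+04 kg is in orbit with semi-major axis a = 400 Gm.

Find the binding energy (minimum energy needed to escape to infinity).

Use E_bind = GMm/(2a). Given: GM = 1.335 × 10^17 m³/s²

Convert to SI: a = 400 Gm = 4e+11 m.
Total orbital energy is E = −GMm/(2a); binding energy is E_bind = −E = GMm/(2a).
E_bind = 1.335e+17 · 2.932e+04 / (2 · 4e+11) J ≈ 4.893e+09 J = 4.893 GJ.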